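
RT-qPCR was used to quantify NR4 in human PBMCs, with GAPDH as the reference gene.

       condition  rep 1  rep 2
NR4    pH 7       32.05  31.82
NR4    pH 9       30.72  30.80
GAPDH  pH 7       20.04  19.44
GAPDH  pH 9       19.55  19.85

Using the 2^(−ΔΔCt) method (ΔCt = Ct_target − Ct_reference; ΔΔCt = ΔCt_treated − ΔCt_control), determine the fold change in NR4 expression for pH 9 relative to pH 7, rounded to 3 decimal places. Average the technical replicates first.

2.196

Mean Ct: NR4 pH 7 31.935; NR4 pH 9 30.760; GAPDH pH 7 19.740; GAPDH pH 9 19.700
ΔCt(pH 7) = 31.935 − 19.740 = 12.195
ΔCt(pH 9) = 30.760 − 19.700 = 11.060
ΔΔCt = 11.060 − 12.195 = -1.135
Fold change = 2^(−(-1.135)) = 2^1.135 = 2.1962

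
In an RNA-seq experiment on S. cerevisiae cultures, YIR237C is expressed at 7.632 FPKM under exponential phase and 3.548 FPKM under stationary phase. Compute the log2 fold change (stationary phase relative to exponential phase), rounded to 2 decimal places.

Fold change = 3.548 / 7.632 = 0.4649
log2(0.4649) = -1.105

-1.11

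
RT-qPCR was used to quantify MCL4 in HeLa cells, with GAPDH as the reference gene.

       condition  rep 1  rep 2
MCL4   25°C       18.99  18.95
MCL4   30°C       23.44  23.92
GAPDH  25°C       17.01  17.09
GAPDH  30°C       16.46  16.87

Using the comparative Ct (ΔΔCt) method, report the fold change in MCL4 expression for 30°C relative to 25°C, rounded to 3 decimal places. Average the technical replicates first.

0.029

Mean Ct: MCL4 25°C 18.970; MCL4 30°C 23.680; GAPDH 25°C 17.050; GAPDH 30°C 16.665
ΔCt(25°C) = 18.970 − 17.050 = 1.920
ΔCt(30°C) = 23.680 − 16.665 = 7.015
ΔΔCt = 7.015 − 1.920 = 5.095
Fold change = 2^(−5.095) = 0.0293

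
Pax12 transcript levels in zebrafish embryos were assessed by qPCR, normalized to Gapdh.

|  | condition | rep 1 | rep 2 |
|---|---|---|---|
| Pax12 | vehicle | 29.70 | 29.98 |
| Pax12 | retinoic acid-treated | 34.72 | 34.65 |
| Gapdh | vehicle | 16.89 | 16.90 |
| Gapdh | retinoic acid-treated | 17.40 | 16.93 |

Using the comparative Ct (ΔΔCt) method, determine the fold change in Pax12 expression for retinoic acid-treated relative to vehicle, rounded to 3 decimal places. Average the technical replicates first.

Mean Ct: Pax12 vehicle 29.840; Pax12 retinoic acid-treated 34.685; Gapdh vehicle 16.895; Gapdh retinoic acid-treated 17.165
ΔCt(vehicle) = 29.840 − 16.895 = 12.945
ΔCt(retinoic acid-treated) = 34.685 − 17.165 = 17.520
ΔΔCt = 17.520 − 12.945 = 4.575
Fold change = 2^(−4.575) = 0.0420

0.042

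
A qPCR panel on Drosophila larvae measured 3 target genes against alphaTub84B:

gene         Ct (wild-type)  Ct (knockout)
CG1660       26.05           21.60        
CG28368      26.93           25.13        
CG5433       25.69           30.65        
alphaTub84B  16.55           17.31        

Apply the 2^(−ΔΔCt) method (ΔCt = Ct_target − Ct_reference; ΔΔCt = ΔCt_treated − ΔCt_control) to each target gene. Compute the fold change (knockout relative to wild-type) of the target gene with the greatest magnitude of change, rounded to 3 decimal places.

37.014

CG1660: ΔΔCt = (21.60−17.31) − (26.05−16.55) = 4.29 − 9.50 = -5.21; fold change = 2^5.21 = 37.014
CG28368: ΔΔCt = (25.13−17.31) − (26.93−16.55) = 7.82 − 10.38 = -2.56; fold change = 2^2.56 = 5.897
CG5433: ΔΔCt = (30.65−17.31) − (25.69−16.55) = 13.34 − 9.14 = 4.20; fold change = 2^-4.20 = 0.054
CG1660 has the largest |ΔΔCt| = 5.21.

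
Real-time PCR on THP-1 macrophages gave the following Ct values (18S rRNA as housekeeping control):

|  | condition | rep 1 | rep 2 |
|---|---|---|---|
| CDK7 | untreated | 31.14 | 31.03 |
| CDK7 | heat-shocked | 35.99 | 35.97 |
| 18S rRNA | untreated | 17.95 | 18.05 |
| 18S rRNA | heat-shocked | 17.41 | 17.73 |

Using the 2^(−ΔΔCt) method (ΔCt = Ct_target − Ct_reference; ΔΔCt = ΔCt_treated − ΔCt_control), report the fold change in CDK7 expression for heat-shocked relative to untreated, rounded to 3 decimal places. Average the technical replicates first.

0.025

Mean Ct: CDK7 untreated 31.085; CDK7 heat-shocked 35.980; 18S rRNA untreated 18.000; 18S rRNA heat-shocked 17.570
ΔCt(untreated) = 31.085 − 18.000 = 13.085
ΔCt(heat-shocked) = 35.980 − 17.570 = 18.410
ΔΔCt = 18.410 − 13.085 = 5.325
Fold change = 2^(−5.325) = 0.0249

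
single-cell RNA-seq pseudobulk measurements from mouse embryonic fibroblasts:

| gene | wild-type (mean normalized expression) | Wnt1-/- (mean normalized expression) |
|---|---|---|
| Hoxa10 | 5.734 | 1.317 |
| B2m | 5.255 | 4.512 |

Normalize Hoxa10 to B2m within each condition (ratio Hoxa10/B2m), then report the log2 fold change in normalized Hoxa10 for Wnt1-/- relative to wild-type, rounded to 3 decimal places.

-1.902

Hoxa10/B2m (wild-type) = 5.734 / 5.255 = 1.0912
Hoxa10/B2m (Wnt1-/-) = 1.317 / 4.512 = 0.29189
Fold change = 0.29189 / 1.0912 = 0.2675
log2(0.2675) = -1.9024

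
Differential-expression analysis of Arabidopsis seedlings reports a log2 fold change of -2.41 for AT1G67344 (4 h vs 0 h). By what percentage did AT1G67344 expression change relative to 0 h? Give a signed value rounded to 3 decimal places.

-81.184%

Fold change = 2^(-2.41) = 0.1882
Percent change = (FC − 1) × 100% = (0.1882 − 1) × 100 = -81.184%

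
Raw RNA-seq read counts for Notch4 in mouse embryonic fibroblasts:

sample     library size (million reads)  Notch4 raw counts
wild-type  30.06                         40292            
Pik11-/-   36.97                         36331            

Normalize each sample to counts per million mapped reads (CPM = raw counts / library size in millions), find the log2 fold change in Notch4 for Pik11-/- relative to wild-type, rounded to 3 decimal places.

-0.448

CPM(wild-type) = 40292 / 30.06 = 1340.3859
CPM(Pik11-/-) = 36331 / 36.97 = 982.7157
Fold change = 982.7157 / 1340.3859 = 0.73316
log2(0.73316) = -0.4478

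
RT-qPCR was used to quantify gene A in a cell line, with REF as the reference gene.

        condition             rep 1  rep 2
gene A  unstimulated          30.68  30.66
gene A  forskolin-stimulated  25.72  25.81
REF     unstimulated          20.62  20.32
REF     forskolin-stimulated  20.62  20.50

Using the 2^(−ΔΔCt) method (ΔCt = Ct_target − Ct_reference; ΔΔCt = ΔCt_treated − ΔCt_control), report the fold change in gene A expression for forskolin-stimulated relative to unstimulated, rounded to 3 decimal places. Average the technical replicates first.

Mean Ct: gene A unstimulated 30.670; gene A forskolin-stimulated 25.765; REF unstimulated 20.470; REF forskolin-stimulated 20.560
ΔCt(unstimulated) = 30.670 − 20.470 = 10.200
ΔCt(forskolin-stimulated) = 25.765 − 20.560 = 5.205
ΔΔCt = 5.205 − 10.200 = -4.995
Fold change = 2^(−(-4.995)) = 2^4.995 = 31.8893

31.889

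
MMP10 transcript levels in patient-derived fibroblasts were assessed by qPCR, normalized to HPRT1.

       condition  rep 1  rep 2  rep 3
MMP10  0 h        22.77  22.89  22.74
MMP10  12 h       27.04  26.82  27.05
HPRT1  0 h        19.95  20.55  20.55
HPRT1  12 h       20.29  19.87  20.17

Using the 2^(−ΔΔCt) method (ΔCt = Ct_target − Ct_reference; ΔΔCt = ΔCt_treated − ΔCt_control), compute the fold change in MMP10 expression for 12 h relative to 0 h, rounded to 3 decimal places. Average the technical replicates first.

0.047

Mean Ct: MMP10 0 h 22.800; MMP10 12 h 26.970; HPRT1 0 h 20.350; HPRT1 12 h 20.110
ΔCt(0 h) = 22.800 − 20.350 = 2.450
ΔCt(12 h) = 26.970 − 20.110 = 6.860
ΔΔCt = 6.860 − 2.450 = 4.410
Fold change = 2^(−4.410) = 0.0470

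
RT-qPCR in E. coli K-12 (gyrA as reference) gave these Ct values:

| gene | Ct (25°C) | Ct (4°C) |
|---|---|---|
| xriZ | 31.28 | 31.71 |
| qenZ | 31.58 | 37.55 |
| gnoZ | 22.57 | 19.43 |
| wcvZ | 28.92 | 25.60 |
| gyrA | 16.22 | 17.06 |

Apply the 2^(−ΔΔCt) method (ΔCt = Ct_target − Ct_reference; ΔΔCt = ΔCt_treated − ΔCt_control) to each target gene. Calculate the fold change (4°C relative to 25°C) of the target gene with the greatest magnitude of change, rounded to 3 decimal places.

xriZ: ΔΔCt = (31.71−17.06) − (31.28−16.22) = 14.65 − 15.06 = -0.41; fold change = 2^0.41 = 1.329
qenZ: ΔΔCt = (37.55−17.06) − (31.58−16.22) = 20.49 − 15.36 = 5.13; fold change = 2^-5.13 = 0.029
gnoZ: ΔΔCt = (19.43−17.06) − (22.57−16.22) = 2.37 − 6.35 = -3.98; fold change = 2^3.98 = 15.780
wcvZ: ΔΔCt = (25.60−17.06) − (28.92−16.22) = 8.54 − 12.70 = -4.16; fold change = 2^4.16 = 17.877
qenZ has the largest |ΔΔCt| = 5.13.

0.029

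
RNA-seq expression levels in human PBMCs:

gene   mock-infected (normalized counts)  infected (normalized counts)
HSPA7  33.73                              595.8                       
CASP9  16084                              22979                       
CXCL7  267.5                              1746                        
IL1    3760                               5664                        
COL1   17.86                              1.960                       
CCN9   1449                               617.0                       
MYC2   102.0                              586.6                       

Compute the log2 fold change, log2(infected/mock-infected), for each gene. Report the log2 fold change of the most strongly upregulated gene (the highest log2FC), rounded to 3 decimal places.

4.143

log2(595.8/33.73) = 4.143  (HSPA7)
log2(22979/16084) = 0.515  (CASP9)
log2(1746/267.5) = 2.706  (CXCL7)
log2(5664/3760) = 0.591  (IL1)
log2(1.960/17.86) = -3.188  (COL1)
log2(617.0/1449) = -1.232  (CCN9)
log2(586.6/102.0) = 2.524  (MYC2)
HSPA7 is most strongly upregulated.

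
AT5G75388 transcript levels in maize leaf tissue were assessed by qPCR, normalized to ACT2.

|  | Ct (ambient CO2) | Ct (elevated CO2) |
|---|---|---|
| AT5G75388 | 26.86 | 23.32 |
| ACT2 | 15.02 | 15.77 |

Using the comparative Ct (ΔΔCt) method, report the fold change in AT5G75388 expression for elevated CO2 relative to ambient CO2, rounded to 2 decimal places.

ΔCt(ambient CO2) = 26.860 − 15.020 = 11.840
ΔCt(elevated CO2) = 23.320 − 15.770 = 7.550
ΔΔCt = 7.550 − 11.840 = -4.290
Fold change = 2^(−(-4.290)) = 2^4.290 = 19.562

19.56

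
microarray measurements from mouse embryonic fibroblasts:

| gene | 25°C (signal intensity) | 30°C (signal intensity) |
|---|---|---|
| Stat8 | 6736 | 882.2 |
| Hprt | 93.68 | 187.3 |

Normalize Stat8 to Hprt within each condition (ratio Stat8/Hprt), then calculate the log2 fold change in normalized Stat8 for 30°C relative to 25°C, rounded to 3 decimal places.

-3.932

Stat8/Hprt (25°C) = 6736 / 93.68 = 71.904
Stat8/Hprt (30°C) = 882.2 / 187.3 = 4.7101
Fold change = 4.7101 / 71.904 = 0.0655
log2(0.0655) = -3.9323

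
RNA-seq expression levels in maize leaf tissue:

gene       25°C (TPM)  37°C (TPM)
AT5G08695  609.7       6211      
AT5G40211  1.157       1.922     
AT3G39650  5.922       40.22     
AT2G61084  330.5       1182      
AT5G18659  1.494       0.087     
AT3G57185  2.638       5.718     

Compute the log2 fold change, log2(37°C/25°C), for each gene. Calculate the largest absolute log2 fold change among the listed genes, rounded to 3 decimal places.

4.102

log2(6211/609.7) = 3.349  (AT5G08695)
log2(1.922/1.157) = 0.732  (AT5G40211)
log2(40.22/5.922) = 2.764  (AT3G39650)
log2(1182/330.5) = 1.839  (AT2G61084)
log2(0.087/1.494) = -4.102  (AT5G18659)
log2(5.718/2.638) = 1.116  (AT3G57185)
The largest magnitude belongs to AT5G18659.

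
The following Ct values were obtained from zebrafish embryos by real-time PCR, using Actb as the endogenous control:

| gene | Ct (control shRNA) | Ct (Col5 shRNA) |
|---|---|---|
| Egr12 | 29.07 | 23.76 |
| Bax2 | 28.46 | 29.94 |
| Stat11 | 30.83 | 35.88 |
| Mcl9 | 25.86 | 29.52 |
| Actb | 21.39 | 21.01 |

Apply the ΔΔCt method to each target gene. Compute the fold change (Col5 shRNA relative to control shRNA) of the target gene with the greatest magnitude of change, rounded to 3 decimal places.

Egr12: ΔΔCt = (23.76−21.01) − (29.07−21.39) = 2.75 − 7.68 = -4.93; fold change = 2^4.93 = 30.484
Bax2: ΔΔCt = (29.94−21.01) − (28.46−21.39) = 8.93 − 7.07 = 1.86; fold change = 2^-1.86 = 0.275
Stat11: ΔΔCt = (35.88−21.01) − (30.83−21.39) = 14.87 − 9.44 = 5.43; fold change = 2^-5.43 = 0.023
Mcl9: ΔΔCt = (29.52−21.01) − (25.86−21.39) = 8.51 − 4.47 = 4.04; fold change = 2^-4.04 = 0.061
Stat11 has the largest |ΔΔCt| = 5.43.

0.023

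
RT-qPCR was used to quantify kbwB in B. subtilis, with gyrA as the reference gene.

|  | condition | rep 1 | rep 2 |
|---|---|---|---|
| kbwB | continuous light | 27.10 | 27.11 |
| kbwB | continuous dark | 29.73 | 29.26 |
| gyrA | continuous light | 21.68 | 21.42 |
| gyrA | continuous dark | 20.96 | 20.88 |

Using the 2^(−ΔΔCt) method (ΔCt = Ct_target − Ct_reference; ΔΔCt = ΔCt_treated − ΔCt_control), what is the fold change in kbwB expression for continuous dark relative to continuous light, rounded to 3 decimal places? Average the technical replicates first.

0.123

Mean Ct: kbwB continuous light 27.105; kbwB continuous dark 29.495; gyrA continuous light 21.550; gyrA continuous dark 20.920
ΔCt(continuous light) = 27.105 − 21.550 = 5.555
ΔCt(continuous dark) = 29.495 − 20.920 = 8.575
ΔΔCt = 8.575 − 5.555 = 3.020
Fold change = 2^(−3.020) = 0.1233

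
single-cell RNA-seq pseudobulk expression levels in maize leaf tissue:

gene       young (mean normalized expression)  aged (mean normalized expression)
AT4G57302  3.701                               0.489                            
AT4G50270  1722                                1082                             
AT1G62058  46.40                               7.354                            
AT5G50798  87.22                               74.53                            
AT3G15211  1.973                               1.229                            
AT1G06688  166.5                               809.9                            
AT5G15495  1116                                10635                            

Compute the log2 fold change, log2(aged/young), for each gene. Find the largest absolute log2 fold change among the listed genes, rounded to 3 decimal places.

3.252

log2(0.489/3.701) = -2.920  (AT4G57302)
log2(1082/1722) = -0.670  (AT4G50270)
log2(7.354/46.40) = -2.658  (AT1G62058)
log2(74.53/87.22) = -0.227  (AT5G50798)
log2(1.229/1.973) = -0.683  (AT3G15211)
log2(809.9/166.5) = 2.282  (AT1G06688)
log2(10635/1116) = 3.252  (AT5G15495)
The largest magnitude belongs to AT5G15495.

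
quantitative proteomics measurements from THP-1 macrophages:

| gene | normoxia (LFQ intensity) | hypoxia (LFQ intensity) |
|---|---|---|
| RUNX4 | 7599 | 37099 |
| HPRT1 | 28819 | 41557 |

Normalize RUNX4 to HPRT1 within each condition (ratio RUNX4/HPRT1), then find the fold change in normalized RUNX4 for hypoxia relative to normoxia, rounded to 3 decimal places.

3.386

RUNX4/HPRT1 (normoxia) = 7599 / 28819 = 0.26368
RUNX4/HPRT1 (hypoxia) = 37099 / 41557 = 0.89273
Fold change = 0.89273 / 0.26368 = 3.3856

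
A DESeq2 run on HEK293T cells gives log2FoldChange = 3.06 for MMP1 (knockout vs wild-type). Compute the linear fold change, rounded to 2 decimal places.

Fold change = 2^(3.06) = 8.340

8.34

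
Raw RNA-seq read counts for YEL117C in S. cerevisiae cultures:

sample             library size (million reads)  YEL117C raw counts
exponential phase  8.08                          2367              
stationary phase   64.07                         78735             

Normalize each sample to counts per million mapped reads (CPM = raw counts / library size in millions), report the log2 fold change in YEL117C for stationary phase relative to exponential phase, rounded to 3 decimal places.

CPM(exponential phase) = 2367 / 8.08 = 292.9455
CPM(stationary phase) = 78735 / 64.07 = 1228.8903
Fold change = 1228.8903 / 292.9455 = 4.19494
log2(4.19494) = 2.0687

2.069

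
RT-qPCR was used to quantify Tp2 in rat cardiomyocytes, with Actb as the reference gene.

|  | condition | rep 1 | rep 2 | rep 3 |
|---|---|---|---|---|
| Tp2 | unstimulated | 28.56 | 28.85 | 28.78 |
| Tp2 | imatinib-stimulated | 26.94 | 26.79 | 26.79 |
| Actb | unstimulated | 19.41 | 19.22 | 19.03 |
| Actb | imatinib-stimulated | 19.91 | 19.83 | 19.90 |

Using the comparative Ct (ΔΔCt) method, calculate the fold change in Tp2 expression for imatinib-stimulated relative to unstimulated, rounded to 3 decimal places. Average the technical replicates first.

Mean Ct: Tp2 unstimulated 28.730; Tp2 imatinib-stimulated 26.840; Actb unstimulated 19.220; Actb imatinib-stimulated 19.880
ΔCt(unstimulated) = 28.730 − 19.220 = 9.510
ΔCt(imatinib-stimulated) = 26.840 − 19.880 = 6.960
ΔΔCt = 6.960 − 9.510 = -2.550
Fold change = 2^(−(-2.550)) = 2^2.550 = 5.8563

5.856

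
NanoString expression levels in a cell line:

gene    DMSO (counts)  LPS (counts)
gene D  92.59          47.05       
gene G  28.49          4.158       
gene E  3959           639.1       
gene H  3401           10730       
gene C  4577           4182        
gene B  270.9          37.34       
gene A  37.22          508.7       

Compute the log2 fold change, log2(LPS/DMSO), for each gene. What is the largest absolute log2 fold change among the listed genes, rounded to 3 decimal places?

log2(47.05/92.59) = -0.977  (gene D)
log2(4.158/28.49) = -2.776  (gene G)
log2(639.1/3959) = -2.631  (gene E)
log2(10730/3401) = 1.658  (gene H)
log2(4182/4577) = -0.130  (gene C)
log2(37.34/270.9) = -2.859  (gene B)
log2(508.7/37.22) = 3.773  (gene A)
The largest magnitude belongs to gene A.

3.773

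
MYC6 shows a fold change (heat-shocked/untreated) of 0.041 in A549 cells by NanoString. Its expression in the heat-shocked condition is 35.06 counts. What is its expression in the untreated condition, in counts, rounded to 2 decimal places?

855.12

untreated expression = 35.06 / 0.041 = 855.12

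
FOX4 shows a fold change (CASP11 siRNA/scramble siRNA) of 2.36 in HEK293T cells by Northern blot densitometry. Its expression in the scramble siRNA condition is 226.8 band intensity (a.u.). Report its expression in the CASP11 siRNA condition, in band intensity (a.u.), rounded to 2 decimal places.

CASP11 siRNA expression = 226.8 × 2.36 = 535.25

535.25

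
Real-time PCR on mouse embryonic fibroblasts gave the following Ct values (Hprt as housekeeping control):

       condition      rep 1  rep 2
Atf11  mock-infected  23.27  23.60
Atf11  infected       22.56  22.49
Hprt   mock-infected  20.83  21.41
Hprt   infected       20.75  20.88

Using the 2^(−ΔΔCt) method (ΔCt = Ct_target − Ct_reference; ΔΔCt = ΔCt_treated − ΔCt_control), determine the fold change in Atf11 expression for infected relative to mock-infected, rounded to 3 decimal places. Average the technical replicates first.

1.521

Mean Ct: Atf11 mock-infected 23.435; Atf11 infected 22.525; Hprt mock-infected 21.120; Hprt infected 20.815
ΔCt(mock-infected) = 23.435 − 21.120 = 2.315
ΔCt(infected) = 22.525 − 20.815 = 1.710
ΔΔCt = 1.710 − 2.315 = -0.605
Fold change = 2^(−(-0.605)) = 2^0.605 = 1.5210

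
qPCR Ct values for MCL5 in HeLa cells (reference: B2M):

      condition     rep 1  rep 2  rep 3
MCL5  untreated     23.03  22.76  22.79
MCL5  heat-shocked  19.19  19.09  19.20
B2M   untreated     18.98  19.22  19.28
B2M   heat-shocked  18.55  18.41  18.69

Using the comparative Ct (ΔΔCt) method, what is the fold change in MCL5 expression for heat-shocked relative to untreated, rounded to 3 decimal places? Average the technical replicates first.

Mean Ct: MCL5 untreated 22.860; MCL5 heat-shocked 19.160; B2M untreated 19.160; B2M heat-shocked 18.550
ΔCt(untreated) = 22.860 − 19.160 = 3.700
ΔCt(heat-shocked) = 19.160 − 18.550 = 0.610
ΔΔCt = 0.610 − 3.700 = -3.090
Fold change = 2^(−(-3.090)) = 2^3.090 = 8.5150

8.515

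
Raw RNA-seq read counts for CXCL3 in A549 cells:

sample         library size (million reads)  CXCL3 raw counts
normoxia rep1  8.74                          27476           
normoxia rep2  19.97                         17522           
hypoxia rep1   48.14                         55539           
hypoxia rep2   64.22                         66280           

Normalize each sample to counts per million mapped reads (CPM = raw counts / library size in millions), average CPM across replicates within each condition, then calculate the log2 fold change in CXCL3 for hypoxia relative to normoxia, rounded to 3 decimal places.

-0.879

CPM(normoxia rep1) = 27476 / 8.74 = 3143.7071
CPM(normoxia rep2) = 17522 / 19.97 = 877.4161
CPM(hypoxia rep1) = 55539 / 48.14 = 1153.6975
CPM(hypoxia rep2) = 66280 / 64.22 = 1032.0772
mean CPM(normoxia) = 2010.5616; mean CPM(hypoxia) = 1092.8874
Fold change = 1092.8874 / 2010.5616 = 0.54357
log2(0.54357) = -0.8795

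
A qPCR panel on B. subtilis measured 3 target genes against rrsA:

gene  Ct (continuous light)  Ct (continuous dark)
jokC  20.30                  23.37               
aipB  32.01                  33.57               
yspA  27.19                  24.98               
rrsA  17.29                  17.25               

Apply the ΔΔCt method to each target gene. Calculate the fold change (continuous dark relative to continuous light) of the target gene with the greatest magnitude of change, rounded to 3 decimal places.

jokC: ΔΔCt = (23.37−17.25) − (20.30−17.29) = 6.12 − 3.01 = 3.11; fold change = 2^-3.11 = 0.116
aipB: ΔΔCt = (33.57−17.25) − (32.01−17.29) = 16.32 − 14.72 = 1.60; fold change = 2^-1.60 = 0.330
yspA: ΔΔCt = (24.98−17.25) − (27.19−17.29) = 7.73 − 9.90 = -2.17; fold change = 2^2.17 = 4.500
jokC has the largest |ΔΔCt| = 3.11.

0.116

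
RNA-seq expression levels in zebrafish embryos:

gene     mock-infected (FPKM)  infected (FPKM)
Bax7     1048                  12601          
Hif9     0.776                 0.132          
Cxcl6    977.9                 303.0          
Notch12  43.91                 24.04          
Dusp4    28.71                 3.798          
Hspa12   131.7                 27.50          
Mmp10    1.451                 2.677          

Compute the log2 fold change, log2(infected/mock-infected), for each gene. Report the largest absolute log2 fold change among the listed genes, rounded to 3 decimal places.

log2(12601/1048) = 3.588  (Bax7)
log2(0.132/0.776) = -2.556  (Hif9)
log2(303.0/977.9) = -1.690  (Cxcl6)
log2(24.04/43.91) = -0.869  (Notch12)
log2(3.798/28.71) = -2.918  (Dusp4)
log2(27.50/131.7) = -2.260  (Hspa12)
log2(2.677/1.451) = 0.884  (Mmp10)
The largest magnitude belongs to Bax7.

3.588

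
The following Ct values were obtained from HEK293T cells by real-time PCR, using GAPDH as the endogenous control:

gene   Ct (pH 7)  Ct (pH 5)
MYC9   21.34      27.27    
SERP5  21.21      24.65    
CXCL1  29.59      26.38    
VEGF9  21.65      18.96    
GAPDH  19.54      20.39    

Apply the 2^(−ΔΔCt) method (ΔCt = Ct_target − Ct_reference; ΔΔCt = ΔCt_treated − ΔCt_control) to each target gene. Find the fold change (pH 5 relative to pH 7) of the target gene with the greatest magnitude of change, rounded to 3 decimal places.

0.030

MYC9: ΔΔCt = (27.27−20.39) − (21.34−19.54) = 6.88 − 1.80 = 5.08; fold change = 2^-5.08 = 0.030
SERP5: ΔΔCt = (24.65−20.39) − (21.21−19.54) = 4.26 − 1.67 = 2.59; fold change = 2^-2.59 = 0.166
CXCL1: ΔΔCt = (26.38−20.39) − (29.59−19.54) = 5.99 − 10.05 = -4.06; fold change = 2^4.06 = 16.679
VEGF9: ΔΔCt = (18.96−20.39) − (21.65−19.54) = -1.43 − 2.11 = -3.54; fold change = 2^3.54 = 11.632
MYC9 has the largest |ΔΔCt| = 5.08.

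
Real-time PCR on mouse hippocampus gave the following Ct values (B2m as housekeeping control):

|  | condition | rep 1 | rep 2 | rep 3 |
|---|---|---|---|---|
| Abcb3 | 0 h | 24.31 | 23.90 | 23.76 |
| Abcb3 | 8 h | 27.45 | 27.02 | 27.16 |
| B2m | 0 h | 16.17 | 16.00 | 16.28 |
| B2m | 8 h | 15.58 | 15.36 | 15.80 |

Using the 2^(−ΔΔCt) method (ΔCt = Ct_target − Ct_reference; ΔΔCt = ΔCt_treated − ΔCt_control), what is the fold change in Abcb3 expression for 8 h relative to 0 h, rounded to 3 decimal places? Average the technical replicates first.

Mean Ct: Abcb3 0 h 23.990; Abcb3 8 h 27.210; B2m 0 h 16.150; B2m 8 h 15.580
ΔCt(0 h) = 23.990 − 16.150 = 7.840
ΔCt(8 h) = 27.210 − 15.580 = 11.630
ΔΔCt = 11.630 − 7.840 = 3.790
Fold change = 2^(−3.790) = 0.0723

0.072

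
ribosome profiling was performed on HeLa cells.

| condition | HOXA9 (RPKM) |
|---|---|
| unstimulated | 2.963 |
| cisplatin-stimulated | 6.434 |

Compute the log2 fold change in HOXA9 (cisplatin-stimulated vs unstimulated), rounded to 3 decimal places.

Fold change = 6.434 / 2.963 = 2.1714
log2(2.1714) = 1.1187

1.119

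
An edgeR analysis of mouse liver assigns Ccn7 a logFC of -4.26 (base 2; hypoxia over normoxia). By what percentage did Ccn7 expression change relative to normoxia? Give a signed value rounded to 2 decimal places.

Fold change = 2^(-4.26) = 0.0522
Percent change = (FC − 1) × 100% = (0.0522 − 1) × 100 = -94.78%

-94.78%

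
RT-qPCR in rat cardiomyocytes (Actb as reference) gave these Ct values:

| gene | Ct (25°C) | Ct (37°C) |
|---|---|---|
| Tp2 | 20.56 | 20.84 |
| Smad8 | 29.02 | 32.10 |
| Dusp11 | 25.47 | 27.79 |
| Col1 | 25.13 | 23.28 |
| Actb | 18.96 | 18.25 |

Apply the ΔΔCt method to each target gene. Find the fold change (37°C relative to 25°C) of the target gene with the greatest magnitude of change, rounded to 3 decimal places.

Tp2: ΔΔCt = (20.84−18.25) − (20.56−18.96) = 2.59 − 1.60 = 0.99; fold change = 2^-0.99 = 0.503
Smad8: ΔΔCt = (32.10−18.25) − (29.02−18.96) = 13.85 − 10.06 = 3.79; fold change = 2^-3.79 = 0.072
Dusp11: ΔΔCt = (27.79−18.25) − (25.47−18.96) = 9.54 − 6.51 = 3.03; fold change = 2^-3.03 = 0.122
Col1: ΔΔCt = (23.28−18.25) − (25.13−18.96) = 5.03 − 6.17 = -1.14; fold change = 2^1.14 = 2.204
Smad8 has the largest |ΔΔCt| = 3.79.

0.072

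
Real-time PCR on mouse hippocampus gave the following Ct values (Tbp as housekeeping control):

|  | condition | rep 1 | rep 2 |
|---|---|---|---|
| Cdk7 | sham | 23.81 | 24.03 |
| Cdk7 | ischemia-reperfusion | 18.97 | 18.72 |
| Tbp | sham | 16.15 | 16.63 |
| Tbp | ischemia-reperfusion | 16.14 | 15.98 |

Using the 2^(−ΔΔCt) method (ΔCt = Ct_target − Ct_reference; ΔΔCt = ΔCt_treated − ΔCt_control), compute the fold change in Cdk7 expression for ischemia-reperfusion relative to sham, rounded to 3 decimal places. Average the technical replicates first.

26.816

Mean Ct: Cdk7 sham 23.920; Cdk7 ischemia-reperfusion 18.845; Tbp sham 16.390; Tbp ischemia-reperfusion 16.060
ΔCt(sham) = 23.920 − 16.390 = 7.530
ΔCt(ischemia-reperfusion) = 18.845 − 16.060 = 2.785
ΔΔCt = 2.785 − 7.530 = -4.745
Fold change = 2^(−(-4.745)) = 2^4.745 = 26.8156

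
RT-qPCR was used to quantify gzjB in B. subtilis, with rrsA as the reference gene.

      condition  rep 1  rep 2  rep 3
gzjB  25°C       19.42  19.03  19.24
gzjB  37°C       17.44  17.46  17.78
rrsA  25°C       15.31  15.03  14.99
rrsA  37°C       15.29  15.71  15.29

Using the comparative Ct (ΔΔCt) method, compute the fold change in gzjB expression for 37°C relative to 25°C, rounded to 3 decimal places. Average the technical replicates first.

3.972

Mean Ct: gzjB 25°C 19.230; gzjB 37°C 17.560; rrsA 25°C 15.110; rrsA 37°C 15.430
ΔCt(25°C) = 19.230 − 15.110 = 4.120
ΔCt(37°C) = 17.560 − 15.430 = 2.130
ΔΔCt = 2.130 − 4.120 = -1.990
Fold change = 2^(−(-1.990)) = 2^1.990 = 3.9724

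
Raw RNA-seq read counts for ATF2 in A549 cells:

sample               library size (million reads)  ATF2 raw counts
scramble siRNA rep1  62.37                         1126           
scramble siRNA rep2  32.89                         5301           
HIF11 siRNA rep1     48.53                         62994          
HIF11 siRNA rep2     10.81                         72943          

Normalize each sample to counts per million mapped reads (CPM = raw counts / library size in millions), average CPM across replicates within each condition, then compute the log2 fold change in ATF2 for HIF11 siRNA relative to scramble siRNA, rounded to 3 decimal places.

5.488

CPM(scramble siRNA rep1) = 1126 / 62.37 = 18.0536
CPM(scramble siRNA rep2) = 5301 / 32.89 = 161.1736
CPM(HIF11 siRNA rep1) = 62994 / 48.53 = 1298.0424
CPM(HIF11 siRNA rep2) = 72943 / 10.81 = 6747.7336
mean CPM(scramble siRNA) = 89.6136; mean CPM(HIF11 siRNA) = 4022.8880
Fold change = 4022.8880 / 89.6136 = 44.89150
log2(44.89150) = 5.4884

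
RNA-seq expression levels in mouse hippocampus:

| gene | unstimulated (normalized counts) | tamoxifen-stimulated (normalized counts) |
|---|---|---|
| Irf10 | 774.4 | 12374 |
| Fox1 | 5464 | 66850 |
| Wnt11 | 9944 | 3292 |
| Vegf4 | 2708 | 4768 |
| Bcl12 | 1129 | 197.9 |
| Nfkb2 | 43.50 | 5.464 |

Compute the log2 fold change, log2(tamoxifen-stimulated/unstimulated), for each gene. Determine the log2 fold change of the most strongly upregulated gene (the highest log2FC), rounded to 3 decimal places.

log2(12374/774.4) = 3.998  (Irf10)
log2(66850/5464) = 3.613  (Fox1)
log2(3292/9944) = -1.595  (Wnt11)
log2(4768/2708) = 0.816  (Vegf4)
log2(197.9/1129) = -2.512  (Bcl12)
log2(5.464/43.50) = -2.993  (Nfkb2)
Irf10 is most strongly upregulated.

3.998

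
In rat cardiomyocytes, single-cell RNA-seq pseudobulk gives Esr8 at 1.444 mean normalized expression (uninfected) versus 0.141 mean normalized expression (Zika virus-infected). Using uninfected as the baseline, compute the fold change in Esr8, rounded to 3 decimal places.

Fold change = 0.141 / 1.444 = 0.0976
Esr8 is downregulated.

0.098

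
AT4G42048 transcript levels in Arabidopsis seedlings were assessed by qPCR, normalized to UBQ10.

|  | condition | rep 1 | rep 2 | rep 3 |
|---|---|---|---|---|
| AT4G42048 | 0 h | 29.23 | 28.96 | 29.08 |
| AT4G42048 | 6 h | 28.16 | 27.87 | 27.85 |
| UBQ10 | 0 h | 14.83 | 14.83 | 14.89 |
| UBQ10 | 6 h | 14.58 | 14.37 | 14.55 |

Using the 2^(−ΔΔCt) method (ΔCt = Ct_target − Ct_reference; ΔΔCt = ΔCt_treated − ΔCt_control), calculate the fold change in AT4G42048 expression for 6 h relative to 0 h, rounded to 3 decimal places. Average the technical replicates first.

Mean Ct: AT4G42048 0 h 29.090; AT4G42048 6 h 27.960; UBQ10 0 h 14.850; UBQ10 6 h 14.500
ΔCt(0 h) = 29.090 − 14.850 = 14.240
ΔCt(6 h) = 27.960 − 14.500 = 13.460
ΔΔCt = 13.460 − 14.240 = -0.780
Fold change = 2^(−(-0.780)) = 2^0.780 = 1.7171

1.717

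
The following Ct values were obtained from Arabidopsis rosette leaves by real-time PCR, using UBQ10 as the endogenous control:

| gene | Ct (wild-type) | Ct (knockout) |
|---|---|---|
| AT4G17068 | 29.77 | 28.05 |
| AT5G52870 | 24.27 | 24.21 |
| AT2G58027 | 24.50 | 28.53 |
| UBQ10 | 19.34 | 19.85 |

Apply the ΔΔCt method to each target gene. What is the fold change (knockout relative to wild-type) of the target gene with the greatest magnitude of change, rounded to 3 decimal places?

0.087

AT4G17068: ΔΔCt = (28.05−19.85) − (29.77−19.34) = 8.20 − 10.43 = -2.23; fold change = 2^2.23 = 4.691
AT5G52870: ΔΔCt = (24.21−19.85) − (24.27−19.34) = 4.36 − 4.93 = -0.57; fold change = 2^0.57 = 1.485
AT2G58027: ΔΔCt = (28.53−19.85) − (24.50−19.34) = 8.68 − 5.16 = 3.52; fold change = 2^-3.52 = 0.087
AT2G58027 has the largest |ΔΔCt| = 3.52.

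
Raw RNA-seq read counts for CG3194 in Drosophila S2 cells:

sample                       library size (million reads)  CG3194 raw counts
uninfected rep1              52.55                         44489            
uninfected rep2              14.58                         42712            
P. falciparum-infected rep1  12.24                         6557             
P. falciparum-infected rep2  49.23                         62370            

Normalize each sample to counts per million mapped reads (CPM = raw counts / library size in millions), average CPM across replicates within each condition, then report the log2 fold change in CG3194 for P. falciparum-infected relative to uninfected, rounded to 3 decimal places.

CPM(uninfected rep1) = 44489 / 52.55 = 846.6032
CPM(uninfected rep2) = 42712 / 14.58 = 2929.4925
CPM(P. falciparum-infected rep1) = 6557 / 12.24 = 535.7026
CPM(P. falciparum-infected rep2) = 62370 / 49.23 = 1266.9104
mean CPM(uninfected) = 1888.0478; mean CPM(P. falciparum-infected) = 901.3065
Fold change = 901.3065 / 1888.0478 = 0.47737
log2(0.47737) = -1.0668

-1.067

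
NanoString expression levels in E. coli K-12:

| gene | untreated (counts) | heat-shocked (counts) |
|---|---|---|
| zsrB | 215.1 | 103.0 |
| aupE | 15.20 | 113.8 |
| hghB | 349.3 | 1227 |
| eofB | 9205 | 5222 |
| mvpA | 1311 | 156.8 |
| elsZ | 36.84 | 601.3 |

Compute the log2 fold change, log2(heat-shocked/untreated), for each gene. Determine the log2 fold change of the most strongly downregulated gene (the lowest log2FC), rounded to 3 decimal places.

log2(103.0/215.1) = -1.062  (zsrB)
log2(113.8/15.20) = 2.904  (aupE)
log2(1227/349.3) = 1.813  (hghB)
log2(5222/9205) = -0.818  (eofB)
log2(156.8/1311) = -3.064  (mvpA)
log2(601.3/36.84) = 4.029  (elsZ)
mvpA is most strongly downregulated.

-3.064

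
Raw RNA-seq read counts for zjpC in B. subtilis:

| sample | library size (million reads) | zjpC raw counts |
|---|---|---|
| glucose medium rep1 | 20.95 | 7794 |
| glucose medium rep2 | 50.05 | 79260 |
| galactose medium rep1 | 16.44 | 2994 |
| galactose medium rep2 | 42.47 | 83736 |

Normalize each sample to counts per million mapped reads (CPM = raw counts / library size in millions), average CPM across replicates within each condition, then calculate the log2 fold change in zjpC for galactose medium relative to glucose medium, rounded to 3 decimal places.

0.139

CPM(glucose medium rep1) = 7794 / 20.95 = 372.0286
CPM(glucose medium rep2) = 79260 / 50.05 = 1583.6164
CPM(galactose medium rep1) = 2994 / 16.44 = 182.1168
CPM(galactose medium rep2) = 83736 / 42.47 = 1971.6506
mean CPM(glucose medium) = 977.8225; mean CPM(galactose medium) = 1076.8837
Fold change = 1076.8837 / 977.8225 = 1.10131
log2(1.10131) = 0.1392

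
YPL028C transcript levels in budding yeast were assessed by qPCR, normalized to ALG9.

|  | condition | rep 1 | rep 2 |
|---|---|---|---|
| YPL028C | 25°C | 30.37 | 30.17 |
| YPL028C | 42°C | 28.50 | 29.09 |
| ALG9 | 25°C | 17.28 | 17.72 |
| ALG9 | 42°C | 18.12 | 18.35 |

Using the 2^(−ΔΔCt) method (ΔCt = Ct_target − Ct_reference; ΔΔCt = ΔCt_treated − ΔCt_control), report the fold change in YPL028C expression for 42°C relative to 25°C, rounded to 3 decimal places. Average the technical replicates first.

4.627

Mean Ct: YPL028C 25°C 30.270; YPL028C 42°C 28.795; ALG9 25°C 17.500; ALG9 42°C 18.235
ΔCt(25°C) = 30.270 − 17.500 = 12.770
ΔCt(42°C) = 28.795 − 18.235 = 10.560
ΔΔCt = 10.560 − 12.770 = -2.210
Fold change = 2^(−(-2.210)) = 2^2.210 = 4.6268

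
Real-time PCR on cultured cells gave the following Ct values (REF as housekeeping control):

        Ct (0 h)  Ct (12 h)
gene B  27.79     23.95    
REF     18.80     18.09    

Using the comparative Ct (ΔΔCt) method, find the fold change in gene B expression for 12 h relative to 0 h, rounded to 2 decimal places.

8.75

ΔCt(0 h) = 27.790 − 18.800 = 8.990
ΔCt(12 h) = 23.950 − 18.090 = 5.860
ΔΔCt = 5.860 − 8.990 = -3.130
Fold change = 2^(−(-3.130)) = 2^3.130 = 8.754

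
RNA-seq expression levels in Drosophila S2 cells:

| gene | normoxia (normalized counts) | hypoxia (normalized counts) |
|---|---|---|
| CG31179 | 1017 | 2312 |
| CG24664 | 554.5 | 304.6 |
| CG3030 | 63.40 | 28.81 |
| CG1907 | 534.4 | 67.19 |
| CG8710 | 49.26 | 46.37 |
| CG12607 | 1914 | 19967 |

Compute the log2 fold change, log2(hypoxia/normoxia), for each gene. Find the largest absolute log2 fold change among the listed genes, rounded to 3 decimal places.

log2(2312/1017) = 1.185  (CG31179)
log2(304.6/554.5) = -0.864  (CG24664)
log2(28.81/63.40) = -1.138  (CG3030)
log2(67.19/534.4) = -2.992  (CG1907)
log2(46.37/49.26) = -0.087  (CG8710)
log2(19967/1914) = 3.383  (CG12607)
The largest magnitude belongs to CG12607.

3.383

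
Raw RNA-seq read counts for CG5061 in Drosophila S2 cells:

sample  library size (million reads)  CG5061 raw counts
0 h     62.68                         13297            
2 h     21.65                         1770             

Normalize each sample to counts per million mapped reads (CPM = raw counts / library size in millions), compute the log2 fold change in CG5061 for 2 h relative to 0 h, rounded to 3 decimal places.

-1.376

CPM(0 h) = 13297 / 62.68 = 212.1410
CPM(2 h) = 1770 / 21.65 = 81.7552
Fold change = 81.7552 / 212.1410 = 0.38538
log2(0.38538) = -1.3756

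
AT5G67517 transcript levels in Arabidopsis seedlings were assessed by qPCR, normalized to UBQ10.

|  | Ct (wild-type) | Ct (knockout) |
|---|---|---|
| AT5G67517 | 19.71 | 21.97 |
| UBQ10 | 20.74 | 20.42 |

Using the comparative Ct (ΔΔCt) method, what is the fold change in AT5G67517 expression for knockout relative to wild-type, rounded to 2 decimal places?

ΔCt(wild-type) = 19.710 − 20.740 = -1.030
ΔCt(knockout) = 21.970 − 20.420 = 1.550
ΔΔCt = 1.550 − (-1.030) = 2.580
Fold change = 2^(−2.580) = 0.167

0.17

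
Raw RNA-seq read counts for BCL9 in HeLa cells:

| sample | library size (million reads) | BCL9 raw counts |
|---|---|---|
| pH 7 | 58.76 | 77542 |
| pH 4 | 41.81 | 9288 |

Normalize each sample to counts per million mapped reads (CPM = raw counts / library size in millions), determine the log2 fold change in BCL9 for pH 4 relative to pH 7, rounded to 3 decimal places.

CPM(pH 7) = 77542 / 58.76 = 1319.6392
CPM(pH 4) = 9288 / 41.81 = 222.1478
Fold change = 222.1478 / 1319.6392 = 0.16834
log2(0.16834) = -2.5706

-2.571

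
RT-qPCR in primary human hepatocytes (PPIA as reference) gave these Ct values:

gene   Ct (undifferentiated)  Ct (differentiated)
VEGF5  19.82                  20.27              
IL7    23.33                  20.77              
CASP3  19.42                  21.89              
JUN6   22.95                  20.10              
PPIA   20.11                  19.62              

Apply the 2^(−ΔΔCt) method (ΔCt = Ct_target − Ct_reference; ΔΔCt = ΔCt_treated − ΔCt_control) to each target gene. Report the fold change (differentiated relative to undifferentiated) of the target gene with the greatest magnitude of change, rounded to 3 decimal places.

0.129

VEGF5: ΔΔCt = (20.27−19.62) − (19.82−20.11) = 0.65 − (-0.29) = 0.94; fold change = 2^-0.94 = 0.521
IL7: ΔΔCt = (20.77−19.62) − (23.33−20.11) = 1.15 − 3.22 = -2.07; fold change = 2^2.07 = 4.199
CASP3: ΔΔCt = (21.89−19.62) − (19.42−20.11) = 2.27 − (-0.69) = 2.96; fold change = 2^-2.96 = 0.129
JUN6: ΔΔCt = (20.10−19.62) − (22.95−20.11) = 0.48 − 2.84 = -2.36; fold change = 2^2.36 = 5.134
CASP3 has the largest |ΔΔCt| = 2.96.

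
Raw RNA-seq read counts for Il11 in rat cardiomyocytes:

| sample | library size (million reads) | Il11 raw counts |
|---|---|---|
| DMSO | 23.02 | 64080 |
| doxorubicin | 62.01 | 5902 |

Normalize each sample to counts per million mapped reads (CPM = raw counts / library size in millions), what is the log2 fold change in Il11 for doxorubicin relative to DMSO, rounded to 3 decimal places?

-4.870

CPM(DMSO) = 64080 / 23.02 = 2783.6664
CPM(doxorubicin) = 5902 / 62.01 = 95.1782
Fold change = 95.1782 / 2783.6664 = 0.03419
log2(0.03419) = -4.8702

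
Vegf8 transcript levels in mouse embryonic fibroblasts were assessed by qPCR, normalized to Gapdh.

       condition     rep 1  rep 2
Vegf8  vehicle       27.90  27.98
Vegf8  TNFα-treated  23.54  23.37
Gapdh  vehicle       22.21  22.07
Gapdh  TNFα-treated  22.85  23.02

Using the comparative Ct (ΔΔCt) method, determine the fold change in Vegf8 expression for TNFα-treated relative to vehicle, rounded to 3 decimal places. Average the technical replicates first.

Mean Ct: Vegf8 vehicle 27.940; Vegf8 TNFα-treated 23.455; Gapdh vehicle 22.140; Gapdh TNFα-treated 22.935
ΔCt(vehicle) = 27.940 − 22.140 = 5.800
ΔCt(TNFα-treated) = 23.455 − 22.935 = 0.520
ΔΔCt = 0.520 − 5.800 = -5.280
Fold change = 2^(−(-5.280)) = 2^5.280 = 38.8542

38.854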